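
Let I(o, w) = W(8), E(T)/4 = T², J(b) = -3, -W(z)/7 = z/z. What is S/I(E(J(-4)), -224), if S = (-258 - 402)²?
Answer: -435600/7 ≈ -62229.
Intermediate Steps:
W(z) = -7 (W(z) = -7*z/z = -7*1 = -7)
E(T) = 4*T²
I(o, w) = -7
S = 435600 (S = (-660)² = 435600)
S/I(E(J(-4)), -224) = 435600/(-7) = 435600*(-⅐) = -435600/7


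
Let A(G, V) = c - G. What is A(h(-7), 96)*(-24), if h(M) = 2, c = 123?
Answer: -2904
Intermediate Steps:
A(G, V) = 123 - G
A(h(-7), 96)*(-24) = (123 - 1*2)*(-24) = (123 - 2)*(-24) = 121*(-24) = -2904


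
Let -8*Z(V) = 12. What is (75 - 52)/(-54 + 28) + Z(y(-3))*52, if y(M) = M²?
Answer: -2051/26 ≈ -78.885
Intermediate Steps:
Z(V) = -3/2 (Z(V) = -⅛*12 = -3/2)
(75 - 52)/(-54 + 28) + Z(y(-3))*52 = (75 - 52)/(-54 + 28) - 3/2*52 = 23/(-26) - 78 = 23*(-1/26) - 78 = -23/26 - 78 = -2051/26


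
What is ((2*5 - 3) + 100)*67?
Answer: 7169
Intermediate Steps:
((2*5 - 3) + 100)*67 = ((10 - 3) + 100)*67 = (7 + 100)*67 = 107*67 = 7169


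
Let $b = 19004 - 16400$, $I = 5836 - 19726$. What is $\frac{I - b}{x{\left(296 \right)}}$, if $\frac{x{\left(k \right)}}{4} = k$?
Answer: $- \frac{8247}{592} \approx -13.931$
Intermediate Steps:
$x{\left(k \right)} = 4 k$
$I = -13890$
$b = 2604$ ($b = 19004 - 16400 = 2604$)
$\frac{I - b}{x{\left(296 \right)}} = \frac{-13890 - 2604}{4 \cdot 296} = \frac{-13890 - 2604}{1184} = \left(-16494\right) \frac{1}{1184} = - \frac{8247}{592}$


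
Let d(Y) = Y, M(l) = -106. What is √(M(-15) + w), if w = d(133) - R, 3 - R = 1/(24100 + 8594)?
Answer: √25653575958/32694 ≈ 4.8990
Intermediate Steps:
R = 98081/32694 (R = 3 - 1/(24100 + 8594) = 3 - 1/32694 = 98081/32694 ≈ 3.0000)
w = 4250221/32694 (w = 133 - 1*98081/32694 = 133 - 98081/32694 = 4250221/32694 ≈ 130.00)
√(M(-15) + w) = √(-106 + 4250221/32694) = √(784657/32694) = √25653575958/32694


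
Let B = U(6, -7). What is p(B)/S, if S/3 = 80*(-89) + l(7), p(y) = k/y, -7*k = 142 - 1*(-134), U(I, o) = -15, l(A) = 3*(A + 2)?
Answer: -92/744765 ≈ -0.00012353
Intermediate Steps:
l(A) = 6 + 3*A (l(A) = 3*(2 + A) = 6 + 3*A)
k = -276/7 (k = -(142 - 1*(-134))/7 = -(142 + 134)/7 = -1/7*276 = -276/7 ≈ -39.429)
B = -15
p(y) = -276/(7*y)
S = -21279 (S = 3*(80*(-89) + (6 + 3*7)) = 3*(-7120 + (6 + 21)) = 3*(-7120 + 27) = 3*(-7093) = -21279)
p(B)/S = -276/7/(-15)/(-21279) = -276/7*(-1/15)*(-1/21279) = (92/35)*(-1/21279) = -92/744765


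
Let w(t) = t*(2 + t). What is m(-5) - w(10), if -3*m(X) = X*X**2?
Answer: -235/3 ≈ -78.333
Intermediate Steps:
m(X) = -X**3/3 (m(X) = -X*X**2/3 = -X**3/3)
m(-5) - w(10) = -1/3*(-5)**3 - 10*(2 + 10) = -1/3*(-125) - 10*12 = 125/3 - 1*120 = 125/3 - 120 = -235/3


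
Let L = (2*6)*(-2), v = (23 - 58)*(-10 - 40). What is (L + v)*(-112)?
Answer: -193312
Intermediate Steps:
v = 1750 (v = -35*(-50) = 1750)
L = -24 (L = 12*(-2) = -24)
(L + v)*(-112) = (-24 + 1750)*(-112) = 1726*(-112) = -193312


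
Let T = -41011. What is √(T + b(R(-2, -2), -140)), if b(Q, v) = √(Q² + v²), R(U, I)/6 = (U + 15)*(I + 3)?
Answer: √(-41011 + 2*√6421) ≈ 202.12*I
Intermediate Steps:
R(U, I) = 6*(3 + I)*(15 + U) (R(U, I) = 6*((U + 15)*(I + 3)) = 6*((15 + U)*(3 + I)) = 6*((3 + I)*(15 + U)) = 6*(3 + I)*(15 + U))
√(T + b(R(-2, -2), -140)) = √(-41011 + √((270 + 18*(-2) + 90*(-2) + 6*(-2)*(-2))² + (-140)²)) = √(-41011 + √((270 - 36 - 180 + 24)² + 19600)) = √(-41011 + √(78² + 19600)) = √(-41011 + √(6084 + 19600)) = √(-41011 + √25684) = √(-41011 + 2*√6421)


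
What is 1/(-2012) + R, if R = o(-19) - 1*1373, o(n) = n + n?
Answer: -2838933/2012 ≈ -1411.0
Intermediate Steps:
o(n) = 2*n
R = -1411 (R = 2*(-19) - 1*1373 = -38 - 1373 = -1411)
1/(-2012) + R = 1/(-2012) - 1411 = -1/2012 - 1411 = -2838933/2012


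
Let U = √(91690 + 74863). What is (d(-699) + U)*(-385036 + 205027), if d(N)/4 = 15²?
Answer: -162008100 - 180009*√166553 ≈ -2.3547e+8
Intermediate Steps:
U = √166553 ≈ 408.11
d(N) = 900 (d(N) = 4*15² = 4*225 = 900)
(d(-699) + U)*(-385036 + 205027) = (900 + √166553)*(-385036 + 205027) = (900 + √166553)*(-180009) = -162008100 - 180009*√166553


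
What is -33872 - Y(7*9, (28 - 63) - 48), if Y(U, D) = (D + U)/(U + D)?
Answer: -33873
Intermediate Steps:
Y(U, D) = 1 (Y(U, D) = (D + U)/(D + U) = 1)
-33872 - Y(7*9, (28 - 63) - 48) = -33872 - 1*1 = -33872 - 1 = -33873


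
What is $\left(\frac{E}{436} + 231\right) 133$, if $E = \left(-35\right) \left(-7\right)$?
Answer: $\frac{13427813}{436} \approx 30798.0$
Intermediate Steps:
$E = 245$
$\left(\frac{E}{436} + 231\right) 133 = \left(\frac{245}{436} + 231\right) 133 = \frac{100961}{436} \cdot 133 = \frac{13427813}{436}$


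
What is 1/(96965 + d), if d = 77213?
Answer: 1/174178 ≈ 5.7413e-6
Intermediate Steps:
1/(96965 + d) = 1/(96965 + 77213) = 1/174178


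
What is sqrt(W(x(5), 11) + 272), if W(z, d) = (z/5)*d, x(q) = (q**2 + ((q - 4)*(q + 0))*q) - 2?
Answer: 4*sqrt(590)/5 ≈ 19.432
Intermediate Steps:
x(q) = -2 + q**2 + q**2*(-4 + q) (x(q) = (q**2 + ((-4 + q)*q)*q) - 2 = (q**2 + (q*(-4 + q))*q) - 2 = (q**2 + q**2*(-4 + q)) - 2 = -2 + q**2 + q**2*(-4 + q))
W(z, d) = d*z/5 (W(z, d) = (z*(1/5))*d = (z/5)*d = d*z/5)
sqrt(W(x(5), 11) + 272) = sqrt((1/5)*11*(-2 + 5**3 - 3*5**2) + 272) = sqrt((1/5)*11*(-2 + 125 - 3*25) + 272) = sqrt((1/5)*11*(-2 + 125 - 75) + 272) = sqrt((1/5)*11*48 + 272) = sqrt(528/5 + 272) = sqrt(1888/5) = 4*sqrt(590)/5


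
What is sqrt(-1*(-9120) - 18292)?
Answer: 2*I*sqrt(2293) ≈ 95.771*I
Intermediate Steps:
sqrt(-1*(-9120) - 18292) = sqrt(9120 - 18292) = sqrt(-9172) = 2*I*sqrt(2293)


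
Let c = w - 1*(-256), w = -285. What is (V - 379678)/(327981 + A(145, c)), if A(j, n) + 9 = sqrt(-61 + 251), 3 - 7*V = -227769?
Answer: -398481716364/376479714079 + 1214987*sqrt(190)/376479714079 ≈ -1.0584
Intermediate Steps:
V = 227772/7 (V = 3/7 - 1/7*(-227769) = 3/7 + 227769/7 = 227772/7 ≈ 32539.)
c = -29 (c = -285 - 1*(-256) = -285 + 256 = -29)
A(j, n) = -9 + sqrt(190) (A(j, n) = -9 + sqrt(-61 + 251) = -9 + sqrt(190))
(V - 379678)/(327981 + A(145, c)) = (227772/7 - 379678)/(327981 + (-9 + sqrt(190))) = -2429974/(7*(327972 + sqrt(190)))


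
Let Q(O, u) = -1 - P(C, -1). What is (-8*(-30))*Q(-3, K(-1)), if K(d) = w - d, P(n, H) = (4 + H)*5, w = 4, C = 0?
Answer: -3840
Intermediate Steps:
P(n, H) = 20 + 5*H
K(d) = 4 - d
Q(O, u) = -16 (Q(O, u) = -1 - (20 + 5*(-1)) = -1 - (20 - 5) = -1 - 1*15 = -1 - 15 = -16)
(-8*(-30))*Q(-3, K(-1)) = -8*(-30)*(-16) = 240*(-16) = -3840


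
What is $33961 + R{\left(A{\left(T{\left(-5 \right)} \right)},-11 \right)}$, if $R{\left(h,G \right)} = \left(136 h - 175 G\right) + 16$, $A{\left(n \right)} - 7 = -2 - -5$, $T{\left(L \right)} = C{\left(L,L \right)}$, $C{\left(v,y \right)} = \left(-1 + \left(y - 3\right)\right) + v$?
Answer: $37262$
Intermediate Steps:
$C{\left(v,y \right)} = -4 + v + y$ ($C{\left(v,y \right)} = \left(-1 + \left(-3 + y\right)\right) + v = \left(-4 + y\right) + v = -4 + v + y$)
$T{\left(L \right)} = -4 + 2 L$ ($T{\left(L \right)} = -4 + L + L = -4 + 2 L$)
$A{\left(n \right)} = 10$ ($A{\left(n \right)} = 7 - -3 = 7 + \left(-2 + 5\right) = 7 + 3 = 10$)
$R{\left(h,G \right)} = 16 - 175 G + 136 h$ ($R{\left(h,G \right)} = \left(- 175 G + 136 h\right) + 16 = 16 - 175 G + 136 h$)
$33961 + R{\left(A{\left(T{\left(-5 \right)} \right)},-11 \right)} = 33961 + \left(16 - -1925 + 136 \cdot 10\right) = 33961 + \left(16 + 1925 + 1360\right) = 33961 + 3301 = 37262$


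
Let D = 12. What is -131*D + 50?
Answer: -1522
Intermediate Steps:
-131*D + 50 = -131*12 + 50 = -1572 + 50 = -1522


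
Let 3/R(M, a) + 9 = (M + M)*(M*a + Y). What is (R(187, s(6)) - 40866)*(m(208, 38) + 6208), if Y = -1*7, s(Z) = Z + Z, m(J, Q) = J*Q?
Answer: -482484774193632/836629 ≈ -5.7670e+8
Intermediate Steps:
s(Z) = 2*Z
Y = -7
R(M, a) = 3/(-9 + 2*M*(-7 + M*a)) (R(M, a) = 3/(-9 + (M + M)*(M*a - 7)) = 3/(-9 + (2*M)*(-7 + M*a)) = 3/(-9 + 2*M*(-7 + M*a)))
(R(187, s(6)) - 40866)*(m(208, 38) + 6208) = (3/(-9 - 14*187 + 2*(2*6)*187**2) - 40866)*(208*38 + 6208) = (3/(-9 - 2618 + 2*12*34969) - 40866)*(7904 + 6208) = (3/(-9 - 2618 + 839256) - 40866)*14112 = (3/836629 - 40866)*14112 = -34189680711/836629*14112 = -482484774193632/836629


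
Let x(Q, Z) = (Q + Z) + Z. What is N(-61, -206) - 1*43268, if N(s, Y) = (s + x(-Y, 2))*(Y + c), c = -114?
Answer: -90948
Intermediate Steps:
x(Q, Z) = Q + 2*Z
N(s, Y) = (-114 + Y)*(4 + s - Y) (N(s, Y) = (s + (-Y + 2*2))*(Y - 114) = (s + (-Y + 4))*(-114 + Y) = (s + (4 - Y))*(-114 + Y) = (4 + s - Y)*(-114 + Y) = (-114 + Y)*(4 + s - Y))
N(-61, -206) - 1*43268 = (-456 - 1*(-206)² - 114*(-61) + 118*(-206) - 206*(-61)) - 1*43268 = (-456 - 1*42436 + 6954 - 24308 + 12566) - 43268 = (-456 - 42436 + 6954 - 24308 + 12566) - 43268 = -47680 - 43268 = -90948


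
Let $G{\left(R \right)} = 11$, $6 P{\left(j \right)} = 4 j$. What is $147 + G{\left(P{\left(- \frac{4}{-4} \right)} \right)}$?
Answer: $158$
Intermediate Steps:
$P{\left(j \right)} = \frac{2 j}{3}$ ($P{\left(j \right)} = \frac{4 j}{6} = \frac{2 j}{3}$)
$147 + G{\left(P{\left(- \frac{4}{-4} \right)} \right)} = 147 + 11 = 158$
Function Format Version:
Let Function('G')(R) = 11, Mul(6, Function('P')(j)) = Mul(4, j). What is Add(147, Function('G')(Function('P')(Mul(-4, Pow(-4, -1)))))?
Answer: 158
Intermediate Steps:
Function('P')(j) = Mul(Rational(2, 3), j) (Function('P')(j) = Mul(Rational(1, 6), Mul(4, j)) = Mul(Rational(2, 3), j))
Add(147, Function('G')(Function('P')(Mul(-4, Pow(-4, -1))))) = Add(147, 11) = 158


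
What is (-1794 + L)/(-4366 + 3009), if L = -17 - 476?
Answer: 2287/1357 ≈ 1.6853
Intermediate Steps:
L = -493
(-1794 + L)/(-4366 + 3009) = (-1794 - 493)/(-4366 + 3009) = -2287/(-1357) = -2287*(-1/1357) = 2287/1357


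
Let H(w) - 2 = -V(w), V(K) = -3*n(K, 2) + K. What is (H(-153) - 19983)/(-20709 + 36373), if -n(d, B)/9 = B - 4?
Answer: -9887/7832 ≈ -1.2624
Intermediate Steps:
n(d, B) = 36 - 9*B (n(d, B) = -9*(B - 4) = -9*(-4 + B) = 36 - 9*B)
V(K) = -54 + K (V(K) = -3*(36 - 9*2) + K = -3*(36 - 18) + K = -3*18 + K = -54 + K)
H(w) = 56 - w (H(w) = 2 - (-54 + w) = 2 + (54 - w) = 56 - w)
(H(-153) - 19983)/(-20709 + 36373) = ((56 - 1*(-153)) - 19983)/(-20709 + 36373) = ((56 + 153) - 19983)/15664 = (209 - 19983)*(1/15664) = -19774*1/15664 = -9887/7832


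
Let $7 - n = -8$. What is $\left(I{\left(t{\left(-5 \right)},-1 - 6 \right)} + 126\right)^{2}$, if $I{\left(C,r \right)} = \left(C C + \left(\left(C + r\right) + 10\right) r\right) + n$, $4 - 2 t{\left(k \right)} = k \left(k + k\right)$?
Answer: $656100$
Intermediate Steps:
$t{\left(k \right)} = 2 - k^{2}$ ($t{\left(k \right)} = 2 - \frac{k \left(k + k\right)}{2} = 2 - \frac{k 2 k}{2} = 2 - \frac{2 k^{2}}{2} = 2 - k^{2}$)
$n = 15$ ($n = 7 - -8 = 7 + 8 = 15$)
$I{\left(C,r \right)} = 15 + C^{2} + r \left(10 + C + r\right)$ ($I{\left(C,r \right)} = \left(C C + \left(\left(C + r\right) + 10\right) r\right) + 15 = \left(C^{2} + \left(10 + C + r\right) r\right) + 15 = \left(C^{2} + r \left(10 + C + r\right)\right) + 15 = 15 + C^{2} + r \left(10 + C + r\right)$)
$\left(I{\left(t{\left(-5 \right)},-1 - 6 \right)} + 126\right)^{2} = \left(\left(15 + \left(2 - \left(-5\right)^{2}\right)^{2} + \left(-1 - 6\right)^{2} + 10 \left(-1 - 6\right) + \left(2 - \left(-5\right)^{2}\right) \left(-1 - 6\right)\right) + 126\right)^{2} = \left(\left(15 + \left(2 - 25\right)^{2} + \left(-1 - 6\right)^{2} + 10 \left(-1 - 6\right) + \left(2 - 25\right) \left(-1 - 6\right)\right) + 126\right)^{2} = \left(\left(15 + \left(2 - 25\right)^{2} + \left(-7\right)^{2} + 10 \left(-7\right) + \left(2 - 25\right) \left(-7\right)\right) + 126\right)^{2} = \left(\left(15 + \left(-23\right)^{2} + 49 - 70 - -161\right) + 126\right)^{2} = \left(\left(15 + 529 + 49 - 70 + 161\right) + 126\right)^{2} = \left(684 + 126\right)^{2} = 810^{2} = 656100$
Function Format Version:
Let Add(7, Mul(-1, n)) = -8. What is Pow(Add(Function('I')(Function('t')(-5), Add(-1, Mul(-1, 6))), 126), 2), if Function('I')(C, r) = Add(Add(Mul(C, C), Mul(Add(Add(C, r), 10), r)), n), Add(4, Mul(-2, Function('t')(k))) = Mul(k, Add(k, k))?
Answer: 656100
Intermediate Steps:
Function('t')(k) = Add(2, Mul(-1, Pow(k, 2))) (Function('t')(k) = Add(2, Mul(Rational(-1, 2), Mul(k, Add(k, k)))) = Add(2, Mul(Rational(-1, 2), Mul(k, Mul(2, k)))) = Add(2, Mul(Rational(-1, 2), Mul(2, Pow(k, 2)))) = Add(2, Mul(-1, Pow(k, 2))))
n = 15 (n = Add(7, Mul(-1, -8)) = Add(7, 8) = 15)
Function('I')(C, r) = Add(15, Pow(C, 2), Mul(r, Add(10, C, r))) (Function('I')(C, r) = Add(Add(Mul(C, C), Mul(Add(Add(C, r), 10), r)), 15) = Add(Add(Pow(C, 2), Mul(Add(10, C, r), r)), 15) = Add(Add(Pow(C, 2), Mul(r, Add(10, C, r))), 15) = Add(15, Pow(C, 2), Mul(r, Add(10, C, r))))
Pow(Add(Function('I')(Function('t')(-5), Add(-1, Mul(-1, 6))), 126), 2) = Pow(Add(Add(15, Pow(Add(2, Mul(-1, Pow(-5, 2))), 2), Pow(Add(-1, Mul(-1, 6)), 2), Mul(10, Add(-1, Mul(-1, 6))), Mul(Add(2, Mul(-1, Pow(-5, 2))), Add(-1, Mul(-1, 6)))), 126), 2) = Pow(Add(Add(15, Pow(Add(2, Mul(-1, 25)), 2), Pow(Add(-1, -6), 2), Mul(10, Add(-1, -6)), Mul(Add(2, Mul(-1, 25)), Add(-1, -6))), 126), 2) = Pow(Add(Add(15, Pow(Add(2, -25), 2), Pow(-7, 2), Mul(10, -7), Mul(Add(2, -25), -7)), 126), 2) = Pow(Add(Add(15, Pow(-23, 2), 49, -70, Mul(-23, -7)), 126), 2) = Pow(Add(Add(15, 529, 49, -70, 161), 126), 2) = Pow(Add(684, 126), 2) = Pow(810, 2) = 656100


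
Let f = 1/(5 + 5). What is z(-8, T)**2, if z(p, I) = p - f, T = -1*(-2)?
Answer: 6561/100 ≈ 65.610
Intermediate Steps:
T = 2
f = 1/10 ≈ 0.10000
z(p, I) = -1/10 + p (z(p, I) = p - 1*1/10 = p - 1/10 = -1/10 + p)
z(-8, T)**2 = (-1/10 - 8)**2 = (-81/10)**2 = 6561/100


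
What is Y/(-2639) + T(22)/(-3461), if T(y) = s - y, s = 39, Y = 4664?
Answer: -16186967/9133579 ≈ -1.7722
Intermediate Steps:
T(y) = 39 - y
Y/(-2639) + T(22)/(-3461) = 4664/(-2639) + (39 - 1*22)/(-3461) = 4664*(-1/2639) + (39 - 22)*(-1/3461) = -4664/2639 + 17*(-1/3461) = -4664/2639 - 17/3461 = -16186967/9133579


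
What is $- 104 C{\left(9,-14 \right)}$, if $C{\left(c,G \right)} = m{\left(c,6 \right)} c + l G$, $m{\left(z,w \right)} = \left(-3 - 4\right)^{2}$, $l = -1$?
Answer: $-47320$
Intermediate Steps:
$m{\left(z,w \right)} = 49$ ($m{\left(z,w \right)} = \left(-7\right)^{2} = 49$)
$C{\left(c,G \right)} = - G + 49 c$ ($C{\left(c,G \right)} = 49 c - G = - G + 49 c$)
$- 104 C{\left(9,-14 \right)} = - 104 \left(\left(-1\right) \left(-14\right) + 49 \cdot 9\right) = - 104 \left(14 + 441\right) = \left(-104\right) 455 = -47320$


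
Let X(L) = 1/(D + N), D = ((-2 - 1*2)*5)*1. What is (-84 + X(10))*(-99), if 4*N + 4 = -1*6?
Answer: 41602/5 ≈ 8320.4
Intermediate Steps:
N = -5/2 (N = -1 + (-1*6)/4 = -1 + (¼)*(-6) = -1 - 3/2 = -5/2 ≈ -2.5000)
D = -20 (D = ((-2 - 2)*5)*1 = -4*5*1 = -20*1 = -20)
X(L) = -2/45 (X(L) = 1/(-20 - 5/2) = 1/(-45/2) = -2/45)
(-84 + X(10))*(-99) = (-84 - 2/45)*(-99) = -3782/45*(-99) = 41602/5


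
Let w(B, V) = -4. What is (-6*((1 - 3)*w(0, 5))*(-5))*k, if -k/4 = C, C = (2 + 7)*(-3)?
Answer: 25920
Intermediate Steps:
C = -27 (C = 9*(-3) = -27)
k = 108 (k = -4*(-27) = 108)
(-6*((1 - 3)*w(0, 5))*(-5))*k = -6*((1 - 3)*(-4))*(-5)*108 = -6*-2*(-4)*(-5)*108 = -6*8*(-5)*108 = -(-240)*108 = -6*(-40)*108 = 240*108 = 25920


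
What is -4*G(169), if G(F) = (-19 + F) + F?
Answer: -1276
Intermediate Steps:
G(F) = -19 + 2*F
-4*G(169) = -4*(-19 + 2*169) = -4*(-19 + 338) = -4*319 = -1276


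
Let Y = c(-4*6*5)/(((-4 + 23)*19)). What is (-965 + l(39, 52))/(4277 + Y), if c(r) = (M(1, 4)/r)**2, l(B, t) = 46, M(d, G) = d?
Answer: -4777329600/22233556801 ≈ -0.21487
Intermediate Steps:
c(r) = r**(-2) (c(r) = (1/r)**2 = r**(-2))
Y = 1/5198400 (Y = 1/((-4*6*5)**2*(((-4 + 23)*19))) = 1/((-24*5)**2*((19*19))) = 1/((-120)**2*361) = (1/14400)*(1/361) = 1/5198400 ≈ 1.9237e-7)
(-965 + l(39, 52))/(4277 + Y) = (-965 + 46)/(4277 + 1/5198400) = -919/22233556801/5198400 = -919*5198400/22233556801 = -4777329600/22233556801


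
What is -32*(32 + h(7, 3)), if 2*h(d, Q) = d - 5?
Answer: -1056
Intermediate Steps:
h(d, Q) = -5/2 + d/2 (h(d, Q) = (d - 5)/2 = (-5 + d)/2 = -5/2 + d/2)
-32*(32 + h(7, 3)) = -32*(32 + (-5/2 + (½)*7)) = -32*(32 + (-5/2 + 7/2)) = -32*(32 + 1) = -32*33 = -1056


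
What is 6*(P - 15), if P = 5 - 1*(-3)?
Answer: -42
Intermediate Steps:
P = 8 (P = 5 + 3 = 8)
6*(P - 15) = 6*(8 - 15) = 6*(-7) = -42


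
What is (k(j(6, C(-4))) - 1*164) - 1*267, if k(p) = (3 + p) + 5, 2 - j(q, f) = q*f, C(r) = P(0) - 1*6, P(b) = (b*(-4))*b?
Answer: -385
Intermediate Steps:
P(b) = -4*b**2 (P(b) = (-4*b)*b = -4*b**2)
C(r) = -6 (C(r) = -4*0**2 - 1*6 = -4*0 - 6 = 0 - 6 = -6)
j(q, f) = 2 - f*q (j(q, f) = 2 - q*f = 2 - f*q)
k(p) = 8 + p
(k(j(6, C(-4))) - 1*164) - 1*267 = ((8 + (2 - 1*(-6)*6)) - 1*164) - 1*267 = ((8 + (2 + 36)) - 164) - 267 = ((8 + 38) - 164) - 267 = (46 - 164) - 267 = -118 - 267 = -385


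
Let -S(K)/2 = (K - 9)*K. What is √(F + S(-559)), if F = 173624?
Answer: 10*I*√4614 ≈ 679.26*I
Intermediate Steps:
S(K) = -2*K*(-9 + K) (S(K) = -2*(K - 9)*K = -2*(-9 + K)*K = -2*K*(-9 + K))
√(F + S(-559)) = √(173624 + 2*(-559)*(9 - 1*(-559))) = √(173624 + 2*(-559)*(9 + 559)) = √(173624 + 2*(-559)*568) = √(173624 - 635024) = √(-461400) = 10*I*√4614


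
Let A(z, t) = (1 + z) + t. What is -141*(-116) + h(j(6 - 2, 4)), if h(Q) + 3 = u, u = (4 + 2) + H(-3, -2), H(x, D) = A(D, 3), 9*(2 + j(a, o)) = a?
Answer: 16361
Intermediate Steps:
j(a, o) = -2 + a/9
A(z, t) = 1 + t + z
H(x, D) = 4 + D (H(x, D) = 1 + 3 + D = 4 + D)
u = 8 (u = (4 + 2) + (4 - 2) = 6 + 2 = 8)
h(Q) = 5 (h(Q) = -3 + 8 = 5)
-141*(-116) + h(j(6 - 2, 4)) = -141*(-116) + 5 = 16356 + 5 = 16361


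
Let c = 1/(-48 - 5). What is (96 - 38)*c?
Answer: -58/53 ≈ -1.0943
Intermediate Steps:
c = -1/53 (c = 1/(-53) = -1/53 ≈ -0.018868)
(96 - 38)*c = (96 - 38)*(-1/53) = 58*(-1/53) = -58/53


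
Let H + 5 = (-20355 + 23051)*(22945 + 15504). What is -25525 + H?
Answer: 103632974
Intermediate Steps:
H = 103658499 (H = -5 + (-20355 + 23051)*(22945 + 15504) = -5 + 2696*38449 = -5 + 103658504 = 103658499)
-25525 + H = -25525 + 103658499 = 103632974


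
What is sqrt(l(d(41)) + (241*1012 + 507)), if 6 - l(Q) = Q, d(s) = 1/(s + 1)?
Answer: sqrt(431130378)/42 ≈ 494.37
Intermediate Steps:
d(s) = 1/(1 + s)
l(Q) = 6 - Q
sqrt(l(d(41)) + (241*1012 + 507)) = sqrt((6 - 1/(1 + 41)) + (241*1012 + 507)) = sqrt((6 - 1/42) + (243892 + 507)) = sqrt((6 - 1*1/42) + 244399) = sqrt((6 - 1/42) + 244399) = sqrt(251/42 + 244399) = sqrt(10265009/42) = sqrt(431130378)/42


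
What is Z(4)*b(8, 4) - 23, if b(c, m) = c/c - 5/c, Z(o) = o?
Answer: -43/2 ≈ -21.500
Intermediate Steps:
b(c, m) = 1 - 5/c
Z(4)*b(8, 4) - 23 = 4*((-5 + 8)/8) - 23 = 4*((⅛)*3) - 23 = 4*(3/8) - 23 = 3/2 - 23 = -43/2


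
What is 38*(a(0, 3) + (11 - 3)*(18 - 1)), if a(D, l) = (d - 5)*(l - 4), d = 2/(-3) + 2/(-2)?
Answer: 16264/3 ≈ 5421.3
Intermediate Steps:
d = -5/3 (d = 2*(-1/3) + 2*(-1/2) = -2/3 - 1 = -5/3 ≈ -1.6667)
a(D, l) = 80/3 - 20*l/3 (a(D, l) = (-5/3 - 5)*(l - 4) = -20*(-4 + l)/3 = 80/3 - 20*l/3)
38*(a(0, 3) + (11 - 3)*(18 - 1)) = 38*((80/3 - 20/3*3) + (11 - 3)*(18 - 1)) = 38*((80/3 - 20) + 8*17) = 38*(20/3 + 136) = 38*(428/3) = 16264/3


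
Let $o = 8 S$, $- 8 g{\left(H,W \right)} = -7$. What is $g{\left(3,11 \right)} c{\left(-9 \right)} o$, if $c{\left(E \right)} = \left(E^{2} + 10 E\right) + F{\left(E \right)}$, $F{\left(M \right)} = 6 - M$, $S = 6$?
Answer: $252$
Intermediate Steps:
$g{\left(H,W \right)} = \frac{7}{8}$ ($g{\left(H,W \right)} = \left(- \frac{1}{8}\right) \left(-7\right) = \frac{7}{8}$)
$o = 48$ ($o = 8 \cdot 6 = 48$)
$c{\left(E \right)} = 6 + E^{2} + 9 E$ ($c{\left(E \right)} = \left(E^{2} + 10 E\right) - \left(-6 + E\right) = 6 + E^{2} + 9 E$)
$g{\left(3,11 \right)} c{\left(-9 \right)} o = \frac{7 \left(6 + \left(-9\right)^{2} + 9 \left(-9\right)\right)}{8} \cdot 48 = \frac{7 \left(6 + 81 - 81\right)}{8} \cdot 48 = \frac{7}{8} \cdot 6 \cdot 48 = \frac{21}{4} \cdot 48 = 252$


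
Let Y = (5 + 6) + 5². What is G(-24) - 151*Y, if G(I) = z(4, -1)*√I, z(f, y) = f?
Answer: -5436 + 8*I*√6 ≈ -5436.0 + 19.596*I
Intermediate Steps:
Y = 36 (Y = 11 + 25 = 36)
G(I) = 4*√I
G(-24) - 151*Y = 4*√(-24) - 151*36 = 4*(2*I*√6) - 5436 = 8*I*√6 - 5436 = -5436 + 8*I*√6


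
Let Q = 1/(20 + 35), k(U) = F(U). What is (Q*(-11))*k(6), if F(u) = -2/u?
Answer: 1/15 ≈ 0.066667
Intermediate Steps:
k(U) = -2/U
Q = 1/55 ≈ 0.018182
(Q*(-11))*k(6) = ((1/55)*(-11))*(-2/6) = -(-2)/(5*6) = -1/5*(-1/3) = 1/15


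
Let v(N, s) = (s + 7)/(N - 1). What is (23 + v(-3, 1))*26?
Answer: 546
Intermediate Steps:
v(N, s) = (7 + s)/(-1 + N)
(23 + v(-3, 1))*26 = (23 + (7 + 1)/(-1 - 3))*26 = (23 + 8/(-4))*26 = (23 - 1/4*8)*26 = (23 - 2)*26 = 21*26 = 546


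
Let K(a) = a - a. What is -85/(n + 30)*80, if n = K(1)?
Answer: -680/3 ≈ -226.67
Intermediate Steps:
K(a) = 0
n = 0
-85/(n + 30)*80 = -85/(0 + 30)*80 = -85/30*80 = -85*1/30*80 = -17/6*80 = -680/3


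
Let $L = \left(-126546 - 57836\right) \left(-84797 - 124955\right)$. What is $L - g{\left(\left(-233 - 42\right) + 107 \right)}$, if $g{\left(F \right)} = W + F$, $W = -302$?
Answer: $38674493734$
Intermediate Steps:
$g{\left(F \right)} = -302 + F$
$L = 38674493264$ ($L = \left(-184382\right) \left(-209752\right) = 38674493264$)
$L - g{\left(\left(-233 - 42\right) + 107 \right)} = 38674493264 - \left(-302 + \left(\left(-233 - 42\right) + 107\right)\right) = 38674493264 - \left(-302 + \left(-275 + 107\right)\right) = 38674493264 - \left(-302 - 168\right) = 38674493264 - -470 = 38674493264 + 470 = 38674493734$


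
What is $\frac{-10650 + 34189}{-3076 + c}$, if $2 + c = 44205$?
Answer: $\frac{23539}{41127} \approx 0.57235$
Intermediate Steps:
$c = 44203$ ($c = -2 + 44205 = 44203$)
$\frac{-10650 + 34189}{-3076 + c} = \frac{-10650 + 34189}{-3076 + 44203} = \frac{23539}{41127}$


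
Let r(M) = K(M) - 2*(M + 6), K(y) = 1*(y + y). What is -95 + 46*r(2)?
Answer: -647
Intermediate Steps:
K(y) = 2*y (K(y) = 1*(2*y) = 2*y)
r(M) = -12 (r(M) = 2*M - 2*(M + 6) = 2*M - 2*(6 + M) = 2*M - (12 + 2*M) = 2*M + (-12 - 2*M) = -12)
-95 + 46*r(2) = -95 + 46*(-12) = -95 - 552 = -647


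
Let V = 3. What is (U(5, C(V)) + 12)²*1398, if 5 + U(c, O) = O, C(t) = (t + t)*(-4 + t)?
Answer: 1398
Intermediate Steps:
C(t) = 2*t*(-4 + t) (C(t) = (2*t)*(-4 + t) = 2*t*(-4 + t))
U(c, O) = -5 + O
(U(5, C(V)) + 12)²*1398 = ((-5 + 2*3*(-4 + 3)) + 12)²*1398 = ((-5 + 2*3*(-1)) + 12)²*1398 = ((-5 - 6) + 12)²*1398 = (-11 + 12)²*1398 = 1²*1398 = 1*1398 = 1398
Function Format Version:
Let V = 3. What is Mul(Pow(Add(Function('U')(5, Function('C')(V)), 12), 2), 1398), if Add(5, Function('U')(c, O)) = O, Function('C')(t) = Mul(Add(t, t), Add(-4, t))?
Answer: 1398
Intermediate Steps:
Function('C')(t) = Mul(2, t, Add(-4, t)) (Function('C')(t) = Mul(Mul(2, t), Add(-4, t)) = Mul(2, t, Add(-4, t)))
Function('U')(c, O) = Add(-5, O)
Mul(Pow(Add(Function('U')(5, Function('C')(V)), 12), 2), 1398) = Mul(Pow(Add(Add(-5, Mul(2, 3, Add(-4, 3))), 12), 2), 1398) = Mul(Pow(Add(Add(-5, Mul(2, 3, -1)), 12), 2), 1398) = Mul(Pow(Add(Add(-5, -6), 12), 2), 1398) = Mul(Pow(Add(-11, 12), 2), 1398) = Mul(Pow(1, 2), 1398) = Mul(1, 1398) = 1398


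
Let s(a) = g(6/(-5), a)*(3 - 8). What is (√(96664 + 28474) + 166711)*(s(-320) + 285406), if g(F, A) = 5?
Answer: 47576151891 + 285381*√125138 ≈ 4.7677e+10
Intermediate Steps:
s(a) = -25 (s(a) = 5*(3 - 8) = 5*(-5) = -25)
(√(96664 + 28474) + 166711)*(s(-320) + 285406) = (√(96664 + 28474) + 166711)*(-25 + 285406) = (√125138 + 166711)*285381 = (166711 + √125138)*285381 = 47576151891 + 285381*√125138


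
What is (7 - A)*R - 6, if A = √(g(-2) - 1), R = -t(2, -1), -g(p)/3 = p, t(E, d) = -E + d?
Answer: 15 - 3*√5 ≈ 8.2918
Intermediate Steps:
t(E, d) = d - E
g(p) = -3*p
R = 3 (R = -(-1 - 1*2) = -(-1 - 2) = -1*(-3) = 3)
A = √5 (A = √(-3*(-2) - 1) = √(6 - 1) = √5 ≈ 2.2361)
(7 - A)*R - 6 = (7 - √5)*3 - 6 = (21 - 3*√5) - 6 = 15 - 3*√5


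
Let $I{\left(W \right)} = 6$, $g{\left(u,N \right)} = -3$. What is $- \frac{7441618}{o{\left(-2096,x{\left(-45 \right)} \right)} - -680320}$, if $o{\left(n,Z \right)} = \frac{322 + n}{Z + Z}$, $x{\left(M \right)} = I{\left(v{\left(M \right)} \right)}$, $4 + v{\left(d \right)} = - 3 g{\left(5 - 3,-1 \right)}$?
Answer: $- \frac{44649708}{4081033} \approx -10.941$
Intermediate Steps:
$v{\left(d \right)} = 5$ ($v{\left(d \right)} = -4 - -9 = -4 + 9 = 5$)
$x{\left(M \right)} = 6$
$o{\left(n,Z \right)} = \frac{322 + n}{2 Z}$
$- \frac{7441618}{o{\left(-2096,x{\left(-45 \right)} \right)} - -680320} = - \frac{7441618}{\frac{322 - 2096}{2 \cdot 6} - -680320} = - \frac{7441618}{\frac{1}{2} \cdot \frac{1}{6} \left(-1774\right) + 680320} = - \frac{7441618}{- \frac{887}{6} + 680320} = - \frac{7441618}{\frac{4081033}{6}} = \left(-7441618\right) \frac{6}{4081033} = - \frac{44649708}{4081033}$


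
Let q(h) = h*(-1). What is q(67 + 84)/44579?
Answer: -151/44579 ≈ -0.0033872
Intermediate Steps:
q(h) = -h
q(67 + 84)/44579 = -(67 + 84)/44579 = -1*151*(1/44579) = -151*1/44579 = -151/44579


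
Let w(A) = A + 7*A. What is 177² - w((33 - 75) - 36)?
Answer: 31953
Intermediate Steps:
w(A) = 8*A
177² - w((33 - 75) - 36) = 177² - 8*((33 - 75) - 36) = 31329 - 8*(-42 - 36) = 31329 - 8*(-78) = 31329 - 1*(-624) = 31329 + 624 = 31953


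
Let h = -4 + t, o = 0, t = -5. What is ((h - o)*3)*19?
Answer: -513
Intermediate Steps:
h = -9 (h = -4 - 5 = -9)
((h - o)*3)*19 = ((-9 - 1*0)*3)*19 = ((-9 + 0)*3)*19 = -9*3*19 = -27*19 = -513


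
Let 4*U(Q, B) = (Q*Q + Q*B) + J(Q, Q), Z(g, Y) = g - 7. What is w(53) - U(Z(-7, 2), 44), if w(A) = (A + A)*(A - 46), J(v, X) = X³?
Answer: 1533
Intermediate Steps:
Z(g, Y) = -7 + g
U(Q, B) = Q²/4 + Q³/4 + B*Q/4 (U(Q, B) = ((Q*Q + Q*B) + Q³)/4 = ((Q² + B*Q) + Q³)/4 = (Q² + Q³ + B*Q)/4 = Q²/4 + Q³/4 + B*Q/4)
w(A) = 2*A*(-46 + A) (w(A) = (2*A)*(-46 + A) = 2*A*(-46 + A))
w(53) - U(Z(-7, 2), 44) = 2*53*(-46 + 53) - (-7 - 7)*(44 + (-7 - 7) + (-7 - 7)²)/4 = 2*53*7 - (-14)*(44 - 14 + (-14)²)/4 = 742 - (-14)*(44 - 14 + 196)/4 = 742 - (-14)*226/4 = 742 - 1*(-791) = 742 + 791 = 1533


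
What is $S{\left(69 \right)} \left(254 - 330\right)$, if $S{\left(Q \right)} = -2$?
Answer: $152$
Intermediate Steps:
$S{\left(69 \right)} \left(254 - 330\right) = - 2 \left(254 - 330\right) = \left(-2\right) \left(-76\right) = 152$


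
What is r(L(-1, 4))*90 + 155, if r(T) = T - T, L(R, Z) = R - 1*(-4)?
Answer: 155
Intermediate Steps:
L(R, Z) = 4 + R (L(R, Z) = R + 4 = 4 + R)
r(T) = 0
r(L(-1, 4))*90 + 155 = 0*90 + 155 = 0 + 155 = 155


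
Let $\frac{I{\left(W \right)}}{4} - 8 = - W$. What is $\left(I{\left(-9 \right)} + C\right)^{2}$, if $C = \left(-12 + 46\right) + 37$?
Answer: $19321$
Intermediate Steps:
$C = 71$ ($C = 34 + 37 = 71$)
$I{\left(W \right)} = 32 - 4 W$ ($I{\left(W \right)} = 32 + 4 \left(- W\right) = 32 - 4 W$)
$\left(I{\left(-9 \right)} + C\right)^{2} = \left(\left(32 - -36\right) + 71\right)^{2} = \left(\left(32 + 36\right) + 71\right)^{2} = \left(68 + 71\right)^{2} = 139^{2} = 19321$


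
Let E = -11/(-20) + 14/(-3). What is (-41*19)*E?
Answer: 192413/60 ≈ 3206.9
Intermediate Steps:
E = -247/60 (E = -11*(-1/20) + 14*(-1/3) = 11/20 - 14/3 = -247/60 ≈ -4.1167)
(-41*19)*E = -41*19*(-247/60) = -779*(-247/60) = 192413/60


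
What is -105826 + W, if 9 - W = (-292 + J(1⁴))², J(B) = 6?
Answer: -187613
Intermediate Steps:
W = -81787 (W = 9 - (-292 + 6)² = 9 - 1*(-286)² = 9 - 1*81796 = 9 - 81796 = -81787)
-105826 + W = -105826 - 81787 = -187613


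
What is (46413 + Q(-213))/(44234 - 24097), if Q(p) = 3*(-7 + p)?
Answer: 45753/20137 ≈ 2.2721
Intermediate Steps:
Q(p) = -21 + 3*p
(46413 + Q(-213))/(44234 - 24097) = (46413 + (-21 + 3*(-213)))/(44234 - 24097) = (46413 + (-21 - 639))/20137 = (46413 - 660)*(1/20137) = 45753*(1/20137) = 45753/20137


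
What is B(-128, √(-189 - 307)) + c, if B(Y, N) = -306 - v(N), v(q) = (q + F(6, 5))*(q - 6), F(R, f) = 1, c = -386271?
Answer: -386075 + 20*I*√31 ≈ -3.8608e+5 + 111.36*I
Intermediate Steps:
v(q) = (1 + q)*(-6 + q) (v(q) = (q + 1)*(q - 6) = (1 + q)*(-6 + q))
B(Y, N) = -300 - N² + 5*N (B(Y, N) = -306 - (-6 + N² - 5*N) = -306 + (6 - N² + 5*N) = -300 - N² + 5*N)
B(-128, √(-189 - 307)) + c = (-300 - (√(-189 - 307))² + 5*√(-189 - 307)) - 386271 = (-300 - (√(-496))² + 5*√(-496)) - 386271 = (-300 - (4*I*√31)² + 5*(4*I*√31)) - 386271 = (-300 - 1*(-496) + 20*I*√31) - 386271 = (-300 + 496 + 20*I*√31) - 386271 = (196 + 20*I*√31) - 386271 = -386075 + 20*I*√31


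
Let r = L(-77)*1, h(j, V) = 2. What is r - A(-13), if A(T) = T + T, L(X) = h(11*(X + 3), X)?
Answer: 28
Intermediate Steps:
L(X) = 2
A(T) = 2*T
r = 2 (r = 2*1 = 2)
r - A(-13) = 2 - 2*(-13) = 2 - 1*(-26) = 2 + 26 = 28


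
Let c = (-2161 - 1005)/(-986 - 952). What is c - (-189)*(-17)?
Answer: -3111814/969 ≈ -3211.4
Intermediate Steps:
c = 1583/969 (c = -3166/(-1938) = -3166*(-1/1938) = 1583/969 ≈ 1.6336)
c - (-189)*(-17) = 1583/969 - (-189)*(-17) = 1583/969 - 1*3213 = 1583/969 - 3213 = -3111814/969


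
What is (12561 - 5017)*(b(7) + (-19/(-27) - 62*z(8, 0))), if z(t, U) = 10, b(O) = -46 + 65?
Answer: -122273152/27 ≈ -4.5286e+6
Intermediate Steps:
b(O) = 19
(12561 - 5017)*(b(7) + (-19/(-27) - 62*z(8, 0))) = (12561 - 5017)*(19 + (-19/(-27) - 62*10)) = 7544*(19 + (-19*(-1/27) - 620)) = 7544*(19 + (19/27 - 620)) = 7544*(19 - 16721/27) = 7544*(-16208/27) = -122273152/27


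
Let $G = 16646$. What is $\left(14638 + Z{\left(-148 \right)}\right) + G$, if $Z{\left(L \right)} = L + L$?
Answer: $30988$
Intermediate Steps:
$Z{\left(L \right)} = 2 L$
$\left(14638 + Z{\left(-148 \right)}\right) + G = \left(14638 + 2 \left(-148\right)\right) + 16646 = \left(14638 - 296\right) + 16646 = 14342 + 16646 = 30988$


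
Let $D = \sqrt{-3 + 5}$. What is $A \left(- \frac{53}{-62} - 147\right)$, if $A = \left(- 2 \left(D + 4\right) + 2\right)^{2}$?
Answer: $- \frac{199342}{31} - \frac{108732 \sqrt{2}}{31} \approx -11391.0$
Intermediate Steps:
$D = \sqrt{2} \approx 1.4142$
$A = \left(-6 - 2 \sqrt{2}\right)^{2}$ ($A = \left(- 2 \left(\sqrt{2} + 4\right) + 2\right)^{2} = \left(- 2 \left(4 + \sqrt{2}\right) + 2\right)^{2} = \left(\left(-8 - 2 \sqrt{2}\right) + 2\right)^{2} = \left(-6 - 2 \sqrt{2}\right)^{2} \approx 77.941$)
$A \left(- \frac{53}{-62} - 147\right) = \left(44 + 24 \sqrt{2}\right) \left(- \frac{53}{-62} - 147\right) = \left(44 + 24 \sqrt{2}\right) \left(\left(-53\right) \left(- \frac{1}{62}\right) - 147\right) = \left(44 + 24 \sqrt{2}\right) \left(\frac{53}{62} - 147\right) = \left(44 + 24 \sqrt{2}\right) \left(- \frac{9061}{62}\right) = - \frac{199342}{31} - \frac{108732 \sqrt{2}}{31}$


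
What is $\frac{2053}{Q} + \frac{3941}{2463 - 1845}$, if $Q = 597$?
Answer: $\frac{1207177}{122982} \approx 9.8159$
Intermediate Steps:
$\frac{2053}{Q} + \frac{3941}{2463 - 1845} = \frac{2053}{597} + \frac{3941}{2463 - 1845} = 2053 \cdot \frac{1}{597} + \frac{3941}{2463 - 1845} = \frac{2053}{597} + \frac{3941}{618} = \frac{1207177}{122982}$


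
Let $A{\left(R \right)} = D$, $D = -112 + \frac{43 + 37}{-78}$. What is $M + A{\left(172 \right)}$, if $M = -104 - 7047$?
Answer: $- \frac{283297}{39} \approx -7264.0$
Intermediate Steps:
$M = -7151$ ($M = -104 - 7047 = -7151$)
$D = - \frac{4408}{39}$ ($D = -112 + 80 \left(- \frac{1}{78}\right) = -112 - \frac{40}{39} = - \frac{4408}{39} \approx -113.03$)
$A{\left(R \right)} = - \frac{4408}{39}$
$M + A{\left(172 \right)} = -7151 - \frac{4408}{39} = - \frac{283297}{39}$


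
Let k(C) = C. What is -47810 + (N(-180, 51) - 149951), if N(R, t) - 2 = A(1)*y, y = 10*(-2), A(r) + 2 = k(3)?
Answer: -197779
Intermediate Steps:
A(r) = 1 (A(r) = -2 + 3 = 1)
y = -20
N(R, t) = -18 (N(R, t) = 2 + 1*(-20) = 2 - 20 = -18)
-47810 + (N(-180, 51) - 149951) = -47810 + (-18 - 149951) = -47810 - 149969 = -197779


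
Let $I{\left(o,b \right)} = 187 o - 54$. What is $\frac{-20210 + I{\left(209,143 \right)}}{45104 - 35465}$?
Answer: $\frac{41}{21} \approx 1.9524$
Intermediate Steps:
$I{\left(o,b \right)} = -54 + 187 o$
$\frac{-20210 + I{\left(209,143 \right)}}{45104 - 35465} = \frac{-20210 + \left(-54 + 187 \cdot 209\right)}{45104 - 35465} = \frac{-20210 + \left(-54 + 39083\right)}{9639} = \left(-20210 + 39029\right) \frac{1}{9639} = 18819 \cdot \frac{1}{9639} = \frac{41}{21}$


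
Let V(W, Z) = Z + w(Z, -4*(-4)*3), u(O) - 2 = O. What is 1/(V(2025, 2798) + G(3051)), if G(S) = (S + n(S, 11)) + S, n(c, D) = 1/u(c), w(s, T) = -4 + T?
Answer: 3053/27306033 ≈ 0.00011181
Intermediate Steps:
u(O) = 2 + O
n(c, D) = 1/(2 + c)
G(S) = 1/(2 + S) + 2*S (G(S) = (S + 1/(2 + S)) + S = 1/(2 + S) + 2*S)
V(W, Z) = 44 + Z (V(W, Z) = Z + (-4 - 4*(-4)*3) = Z + (-4 + 16*3) = Z + (-4 + 48) = Z + 44 = 44 + Z)
1/(V(2025, 2798) + G(3051)) = 1/((44 + 2798) + (1 + 2*3051*(2 + 3051))/(2 + 3051)) = 1/(2842 + (1 + 2*3051*3053)/3053) = 1/(2842 + (1 + 18629406)/3053) = 1/(2842 + (1/3053)*18629407) = 1/(2842 + 18629407/3053) = 1/(27306033/3053) = 3053/27306033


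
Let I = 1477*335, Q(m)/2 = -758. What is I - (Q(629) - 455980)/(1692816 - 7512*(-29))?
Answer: 118173431422/238833 ≈ 4.9480e+5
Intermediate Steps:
Q(m) = -1516 (Q(m) = 2*(-758) = -1516)
I = 494795
I - (Q(629) - 455980)/(1692816 - 7512*(-29)) = 494795 - (-1516 - 455980)/(1692816 - 7512*(-29)) = 494795 - (-457496)/(1692816 + 217848) = 494795 - (-457496)/1910664 = 494795 - 1*(-57187/238833) = 494795 + 57187/238833 = 118173431422/238833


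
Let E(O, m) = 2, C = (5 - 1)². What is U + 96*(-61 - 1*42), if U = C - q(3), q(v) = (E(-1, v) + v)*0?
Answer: -9872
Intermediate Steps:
C = 16 (C = 4² = 16)
q(v) = 0 (q(v) = (2 + v)*0 = 0)
U = 16 (U = 16 - 1*0 = 16 + 0 = 16)
U + 96*(-61 - 1*42) = 16 + 96*(-61 - 1*42) = 16 + 96*(-61 - 42) = 16 + 96*(-103) = 16 - 9888 = -9872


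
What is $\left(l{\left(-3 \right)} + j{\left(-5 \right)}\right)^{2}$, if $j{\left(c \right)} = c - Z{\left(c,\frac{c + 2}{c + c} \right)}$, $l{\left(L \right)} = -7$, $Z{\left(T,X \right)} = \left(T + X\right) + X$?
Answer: $\frac{1444}{25} \approx 57.76$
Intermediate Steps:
$Z{\left(T,X \right)} = T + 2 X$
$j{\left(c \right)} = - \frac{2 + c}{c}$ ($j{\left(c \right)} = c - \left(c + 2 \frac{c + 2}{c + c}\right) = c - \left(c + 2 \frac{2 + c}{2 c}\right) = c - \left(c + \frac{2 + c}{c}\right) = - \frac{2 + c}{c}$)
$\left(l{\left(-3 \right)} + j{\left(-5 \right)}\right)^{2} = \left(-7 + \frac{-2 - -5}{-5}\right)^{2} = \left(-7 - \frac{-2 + 5}{5}\right)^{2} = \left(-7 - \frac{3}{5}\right)^{2} = \left(- \frac{38}{5}\right)^{2} = \frac{1444}{25}$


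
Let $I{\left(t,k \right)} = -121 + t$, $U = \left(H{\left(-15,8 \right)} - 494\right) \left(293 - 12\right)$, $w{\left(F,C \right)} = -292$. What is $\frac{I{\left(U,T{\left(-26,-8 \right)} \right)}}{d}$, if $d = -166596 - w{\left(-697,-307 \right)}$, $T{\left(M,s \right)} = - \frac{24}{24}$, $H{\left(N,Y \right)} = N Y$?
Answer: $\frac{172655}{166304} \approx 1.0382$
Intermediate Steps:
$T{\left(M,s \right)} = -1$ ($T{\left(M,s \right)} = \left(-24\right) \frac{1}{24} = -1$)
$U = -172534$ ($U = \left(\left(-15\right) 8 - 494\right) \left(293 - 12\right) = \left(-120 - 494\right) 281 = \left(-614\right) 281 = -172534$)
$d = -166304$ ($d = -166596 - -292 = -166596 + 292 = -166304$)
$\frac{I{\left(U,T{\left(-26,-8 \right)} \right)}}{d} = \frac{-121 - 172534}{-166304} = \left(-172655\right) \left(- \frac{1}{166304}\right) = \frac{172655}{166304}$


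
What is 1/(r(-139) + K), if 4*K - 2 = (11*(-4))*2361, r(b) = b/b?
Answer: -2/51939 ≈ -3.8507e-5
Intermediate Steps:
r(b) = 1
K = -51941/2 (K = ½ + ((11*(-4))*2361)/4 = ½ + (-44*2361)/4 = ½ + (¼)*(-103884) = ½ - 25971 = -51941/2 ≈ -25971.)
1/(r(-139) + K) = 1/(1 - 51941/2) = 1/(-51939/2) = -2/51939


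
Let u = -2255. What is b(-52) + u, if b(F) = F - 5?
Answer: -2312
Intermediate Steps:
b(F) = -5 + F
b(-52) + u = (-5 - 52) - 2255 = -57 - 2255 = -2312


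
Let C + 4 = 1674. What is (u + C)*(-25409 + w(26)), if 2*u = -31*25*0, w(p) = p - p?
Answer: -42433030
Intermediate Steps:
C = 1670 (C = -4 + 1674 = 1670)
w(p) = 0
u = 0 (u = (-31*25*0)/2 = (-775*0)/2 = (½)*0 = 0)
(u + C)*(-25409 + w(26)) = (0 + 1670)*(-25409 + 0) = 1670*(-25409) = -42433030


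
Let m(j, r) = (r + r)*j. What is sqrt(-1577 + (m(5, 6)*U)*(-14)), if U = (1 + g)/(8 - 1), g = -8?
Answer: I*sqrt(737) ≈ 27.148*I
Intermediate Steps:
U = -1 (U = (1 - 8)/(8 - 1) = -7/7 = -7*1/7 = -1)
m(j, r) = 2*j*r (m(j, r) = (2*r)*j = 2*j*r)
sqrt(-1577 + (m(5, 6)*U)*(-14)) = sqrt(-1577 + ((2*5*6)*(-1))*(-14)) = sqrt(-1577 + (60*(-1))*(-14)) = sqrt(-1577 - 60*(-14)) = sqrt(-1577 + 840) = sqrt(-737) = I*sqrt(737)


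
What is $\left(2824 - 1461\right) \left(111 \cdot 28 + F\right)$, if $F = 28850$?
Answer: $43558754$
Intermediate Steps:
$\left(2824 - 1461\right) \left(111 \cdot 28 + F\right) = \left(2824 - 1461\right) \left(111 \cdot 28 + 28850\right) = 1363 \left(3108 + 28850\right) = 1363 \cdot 31958 = 43558754$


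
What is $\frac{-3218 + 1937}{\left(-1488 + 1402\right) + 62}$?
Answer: $\frac{427}{8} \approx 53.375$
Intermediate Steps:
$\frac{-3218 + 1937}{\left(-1488 + 1402\right) + 62} = - \frac{1281}{-86 + 62} = - \frac{1281}{-24} = \left(-1281\right) \left(- \frac{1}{24}\right) = \frac{427}{8}$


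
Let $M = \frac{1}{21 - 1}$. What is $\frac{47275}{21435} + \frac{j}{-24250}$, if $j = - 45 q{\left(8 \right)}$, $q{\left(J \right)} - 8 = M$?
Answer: $\frac{923346863}{415839000} \approx 2.2204$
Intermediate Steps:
$M = \frac{1}{20} \approx 0.05$
$q{\left(J \right)} = \frac{161}{20}$ ($q{\left(J \right)} = 8 + \frac{1}{20} = \frac{161}{20}$)
$j = - \frac{1449}{4}$ ($j = \left(-45\right) \frac{161}{20} = - \frac{1449}{4} \approx -362.25$)
$\frac{47275}{21435} + \frac{j}{-24250} = \frac{47275}{21435} - \frac{1449}{4 \left(-24250\right)} = 47275 \cdot \frac{1}{21435} - - \frac{1449}{97000} = \frac{9455}{4287} + \frac{1449}{97000} = \frac{923346863}{415839000}$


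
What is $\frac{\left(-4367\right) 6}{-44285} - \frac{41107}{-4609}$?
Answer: $\frac{176471683}{18555415} \approx 9.5105$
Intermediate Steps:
$\frac{\left(-4367\right) 6}{-44285} - \frac{41107}{-4609} = \left(-26202\right) \left(- \frac{1}{44285}\right) - - \frac{3737}{419} = \frac{26202}{44285} + \frac{3737}{419} = \frac{176471683}{18555415}$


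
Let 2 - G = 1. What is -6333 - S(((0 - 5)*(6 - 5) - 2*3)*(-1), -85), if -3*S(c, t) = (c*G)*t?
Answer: -19934/3 ≈ -6644.7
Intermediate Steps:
G = 1 (G = 2 - 1*1 = 2 - 1 = 1)
S(c, t) = -c*t/3 (S(c, t) = -c*1*t/3 = -c*t/3)
-6333 - S(((0 - 5)*(6 - 5) - 2*3)*(-1), -85) = -6333 - (-1)*((0 - 5)*(6 - 5) - 2*3)*(-1)*(-85)/3 = -6333 - (-1)*(-5*1 - 6)*(-1)*(-85)/3 = -6333 - (-1)*(-5 - 6)*(-1)*(-85)/3 = -6333 - (-1)*(-11*(-1))*(-85)/3 = -6333 - (-1)*11*(-85)/3 = -6333 - 1*935/3 = -6333 - 935/3 = -19934/3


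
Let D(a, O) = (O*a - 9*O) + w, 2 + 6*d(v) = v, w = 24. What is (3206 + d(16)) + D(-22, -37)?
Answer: 13138/3 ≈ 4379.3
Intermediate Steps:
d(v) = -⅓ + v/6
D(a, O) = 24 - 9*O + O*a (D(a, O) = (O*a - 9*O) + 24 = (-9*O + O*a) + 24 = 24 - 9*O + O*a)
(3206 + d(16)) + D(-22, -37) = (3206 + (-⅓ + (⅙)*16)) + (24 - 9*(-37) - 37*(-22)) = (3206 + (-⅓ + 8/3)) + (24 + 333 + 814) = (3206 + 7/3) + 1171 = 9625/3 + 1171 = 13138/3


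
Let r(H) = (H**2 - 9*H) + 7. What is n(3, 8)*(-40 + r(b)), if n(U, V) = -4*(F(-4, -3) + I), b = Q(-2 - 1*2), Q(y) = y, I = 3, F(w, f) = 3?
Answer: -456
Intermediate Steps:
b = -4 (b = -2 - 1*2 = -2 - 2 = -4)
n(U, V) = -24 (n(U, V) = -4*(3 + 3) = -4*6 = -24)
r(H) = 7 + H**2 - 9*H
n(3, 8)*(-40 + r(b)) = -24*(-40 + (7 + (-4)**2 - 9*(-4))) = -24*(-40 + (7 + 16 + 36)) = -24*(-40 + 59) = -24*19 = -456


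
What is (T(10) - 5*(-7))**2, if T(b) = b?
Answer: 2025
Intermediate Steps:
(T(10) - 5*(-7))**2 = (10 - 5*(-7))**2 = (10 + 35)**2 = 45**2 = 2025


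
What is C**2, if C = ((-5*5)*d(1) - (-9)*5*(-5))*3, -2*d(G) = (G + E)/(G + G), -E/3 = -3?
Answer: 950625/4 ≈ 2.3766e+5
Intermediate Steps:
E = 9 (E = -3*(-3) = 9)
d(G) = -(9 + G)/(4*G) (d(G) = -(G + 9)/(2*(G + G)) = -(9 + G)/(2*(2*G)) = -(9 + G)*1/(2*G)/2 = -(9 + G)/(4*G))
C = -975/2 (C = ((-5*5)*((1/4)*(-9 - 1*1)/1) - (-9)*5*(-5))*3 = (-25*(-9 - 1)/4 - 3*(-15)*(-5))*3 = (-25*(-10)/4 + 45*(-5))*3 = (-25*(-5/2) - 225)*3 = (125/2 - 225)*3 = -325/2*3 = -975/2 ≈ -487.50)
C**2 = (-975/2)**2 = 950625/4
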